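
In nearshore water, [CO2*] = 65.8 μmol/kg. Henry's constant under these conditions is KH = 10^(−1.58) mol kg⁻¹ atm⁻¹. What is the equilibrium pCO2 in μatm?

pCO2 = 2500 μatm

KH = 10^(−1.58) = 2.630×10^-2 mol kg⁻¹ atm⁻¹
pCO2 = [CO2*]/KH = 65.8×10^-6 / 2.630×10^-2 = 2.50×10^-3 atm = 2500 μatm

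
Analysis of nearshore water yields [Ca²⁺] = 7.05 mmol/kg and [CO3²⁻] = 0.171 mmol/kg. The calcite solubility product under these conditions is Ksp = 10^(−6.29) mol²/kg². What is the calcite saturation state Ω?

Ω = 2.35

Ksp = 10^(−6.29) = 5.129×10^-7
Ω = [Ca²⁺][CO3²⁻]/Ksp = (7.05×10^-3)(0.171×10^-3) / 5.129×10^-7 = 2.35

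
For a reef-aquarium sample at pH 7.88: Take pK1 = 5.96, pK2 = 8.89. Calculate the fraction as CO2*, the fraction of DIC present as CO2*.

α₀ = 1 / (1 + K1/[H⁺] + K1K2/[H⁺]²) = 1 / (1 + 10^+1.92 + 10^+0.91)
   = 1 / (1 + 83.176 + 8.1283) = 1/92.305 = 0.01083

α₀ = 0.0108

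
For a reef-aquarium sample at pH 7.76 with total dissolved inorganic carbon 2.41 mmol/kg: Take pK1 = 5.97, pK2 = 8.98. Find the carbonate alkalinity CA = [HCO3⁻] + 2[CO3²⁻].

CA = [HCO3⁻] + 2[CO3²⁻] = (α₁ + 2α₂)·DIC
At pH 7.76: [H⁺]/K1 = 10^-1.79 = 0.016218, K2/[H⁺] = 10^-1.22 = 0.060256
α₁ = 1/(1 + 0.016218 + 0.060256) = 1/1.0765 = 0.9290; α₂ = α₁·K2/[H⁺] = 0.05598
α₁ + 2α₂ = 1.0409
CA = 1.0409 × 2.41 = 2.51 mmol/kg

CA = 2.51 mmol/kg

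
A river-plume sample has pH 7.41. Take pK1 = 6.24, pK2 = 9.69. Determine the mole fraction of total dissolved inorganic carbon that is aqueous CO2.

α₀ = 1 / (1 + K1/[H⁺] + K1K2/[H⁺]²) = 1 / (1 + 10^+1.17 + 10^-1.11)
   = 1 / (1 + 14.791 + 0.077625) = 1/15.869 = 0.06302

α₀ = 0.0630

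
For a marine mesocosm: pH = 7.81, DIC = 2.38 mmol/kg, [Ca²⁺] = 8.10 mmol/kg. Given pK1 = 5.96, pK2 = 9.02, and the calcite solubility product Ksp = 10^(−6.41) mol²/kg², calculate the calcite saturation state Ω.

α₂ = 1 / (1 + [H⁺]/K2 + [H⁺]²/(K1K2)) = 1 / (1 + 10^+1.21 + 10^-0.64)
   = 1 / (1 + 16.218 + 0.22909) = 1/17.447 = 0.05732
[CO3²⁻] = α₂ × DIC = 0.05732 × 2.38 = 0.1364 mmol/kg
Ksp = 10^(−6.41) = 3.890×10^-7
Ω = [Ca²⁺][CO3²⁻]/Ksp = (8.10×10^-3)(1.364×10^-4) / 3.890×10^-7 = 2.84

Ω = 2.84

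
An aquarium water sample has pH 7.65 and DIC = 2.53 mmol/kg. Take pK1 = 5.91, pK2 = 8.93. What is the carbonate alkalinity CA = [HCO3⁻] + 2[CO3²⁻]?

CA = [HCO3⁻] + 2[CO3²⁻] = (α₁ + 2α₂)·DIC
At pH 7.65: [H⁺]/K1 = 10^-1.74 = 0.018197, K2/[H⁺] = 10^-1.28 = 0.052481
α₁ = 1/(1 + 0.018197 + 0.052481) = 1/1.0707 = 0.9340; α₂ = α₁·K2/[H⁺] = 0.04902
α₁ + 2α₂ = 1.0320
CA = 1.0320 × 2.53 = 2.61 mmol/kg

CA = 2.61 mmol/kg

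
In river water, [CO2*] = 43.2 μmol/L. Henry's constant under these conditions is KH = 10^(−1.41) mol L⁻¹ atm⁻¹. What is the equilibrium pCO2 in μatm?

KH = 10^(−1.41) = 3.890×10^-2 mol L⁻¹ atm⁻¹
pCO2 = [CO2*]/KH = 43.2×10^-6 / 3.890×10^-2 = 1.11×10^-3 atm = 1110 μatm

pCO2 = 1110 μatm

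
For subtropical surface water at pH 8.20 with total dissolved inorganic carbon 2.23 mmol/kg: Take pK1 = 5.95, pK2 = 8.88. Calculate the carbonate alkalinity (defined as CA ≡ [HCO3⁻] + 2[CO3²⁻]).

CA = 2.60 mmol/kg

CA = [HCO3⁻] + 2[CO3²⁻] = (α₁ + 2α₂)·DIC
At pH 8.20: [H⁺]/K1 = 10^-2.25 = 0.0056234, K2/[H⁺] = 10^-0.68 = 0.20893
α₁ = 1/(1 + 0.0056234 + 0.20893) = 1/1.2146 = 0.8233; α₂ = α₁·K2/[H⁺] = 0.1720
α₁ + 2α₂ = 1.1674
CA = 1.1674 × 2.23 = 2.60 mmol/kg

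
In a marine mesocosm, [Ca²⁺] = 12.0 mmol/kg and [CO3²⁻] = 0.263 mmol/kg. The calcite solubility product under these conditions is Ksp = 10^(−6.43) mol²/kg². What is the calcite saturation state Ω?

Ksp = 10^(−6.43) = 3.715×10^-7
Ω = [Ca²⁺][CO3²⁻]/Ksp = (12.0×10^-3)(0.263×10^-3) / 3.715×10^-7 = 8.49

Ω = 8.49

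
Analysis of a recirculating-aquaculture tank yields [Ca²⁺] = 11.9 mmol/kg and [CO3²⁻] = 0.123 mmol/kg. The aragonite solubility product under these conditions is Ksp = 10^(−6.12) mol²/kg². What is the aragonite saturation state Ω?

Ω = 1.93

Ksp = 10^(−6.12) = 7.586×10^-7
Ω = [Ca²⁺][CO3²⁻]/Ksp = (11.9×10^-3)(0.123×10^-3) / 7.586×10^-7 = 1.93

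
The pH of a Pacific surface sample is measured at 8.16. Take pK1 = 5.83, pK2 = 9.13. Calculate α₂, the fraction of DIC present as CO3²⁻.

α₂ = 0.0964

α₂ = 1 / (1 + [H⁺]/K2 + [H⁺]²/(K1K2)) = 1 / (1 + 10^+0.97 + 10^-1.36)
   = 1 / (1 + 9.3325 + 0.043652) = 1/10.376 = 0.09637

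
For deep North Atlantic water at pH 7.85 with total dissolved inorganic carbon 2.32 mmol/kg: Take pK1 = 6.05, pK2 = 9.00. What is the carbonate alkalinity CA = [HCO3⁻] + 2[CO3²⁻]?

CA = [HCO3⁻] + 2[CO3²⁻] = (α₁ + 2α₂)·DIC
At pH 7.85: [H⁺]/K1 = 10^-1.80 = 0.015849, K2/[H⁺] = 10^-1.15 = 0.070795
α₁ = 1/(1 + 0.015849 + 0.070795) = 1/1.0866 = 0.9203; α₂ = α₁·K2/[H⁺] = 0.06515
α₁ + 2α₂ = 1.0506
CA = 1.0506 × 2.32 = 2.44 mmol/kg

CA = 2.44 mmol/kg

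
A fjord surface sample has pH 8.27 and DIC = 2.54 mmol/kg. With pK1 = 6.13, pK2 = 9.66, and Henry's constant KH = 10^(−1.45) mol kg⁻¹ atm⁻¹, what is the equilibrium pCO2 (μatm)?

α₀ = 1 / (1 + K1/[H⁺] + K1K2/[H⁺]²) = 1 / (1 + 10^+2.14 + 10^+0.75)
   = 1 / (1 + 138.04 + 5.6234) = 1/144.66 = 0.006913
[CO2*] = α₀ × DIC = 0.006913 × 2.54 = 0.01756 mmol/kg = 17.56 μmol/kg
pCO2 = [CO2*]/KH = 1.756×10^-5 / 3.548×10^-2 = 495 μatm

pCO2 = 495 μatm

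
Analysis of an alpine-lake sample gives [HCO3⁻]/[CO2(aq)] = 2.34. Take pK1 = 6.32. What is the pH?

pH = 6.69

From K1 = [H⁺][HCO3⁻]/[CO2(aq)]:  pH = pK1 + log₁₀([HCO3⁻]/[CO2(aq)])
log₁₀(2.34) = +0.369
pH = 6.32 + (+0.369) = 6.69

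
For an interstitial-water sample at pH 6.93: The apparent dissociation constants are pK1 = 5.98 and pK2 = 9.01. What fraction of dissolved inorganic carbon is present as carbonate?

α₂ = 0.00742

α₂ = 1 / (1 + [H⁺]/K2 + [H⁺]²/(K1K2)) = 1 / (1 + 10^+2.08 + 10^+1.13)
   = 1 / (1 + 120.23 + 13.490) = 1/134.72 = 0.007423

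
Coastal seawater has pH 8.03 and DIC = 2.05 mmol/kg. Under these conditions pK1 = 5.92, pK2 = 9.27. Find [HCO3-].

α₁ = 1 / (1 + [H⁺]/K1 + K2/[H⁺]) = 1 / (1 + 10^-2.11 + 10^-1.24)
   = 1 / (1 + 0.0077625 + 0.057544) = 1/1.0653 = 0.9387
[HCO3⁻] = α₁ × DIC = 0.9387 × 2.05 = 1.92 mmol/kg

[HCO3⁻] = 1.92 mmol/kg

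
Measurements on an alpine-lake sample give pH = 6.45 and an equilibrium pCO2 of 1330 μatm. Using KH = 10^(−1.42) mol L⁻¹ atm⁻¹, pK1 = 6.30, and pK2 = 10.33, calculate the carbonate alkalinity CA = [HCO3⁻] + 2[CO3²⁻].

[CO2*] = KH · pCO2 = 10^(−1.42) × 1330×10^-6 = 5.057×10^-5 mol/L
α₀ = 1/(1 + K1/[H⁺] + K1K2/[H⁺]²) = 1/(1 + 10^+0.15 + 10^-3.73) = 0.4145
DIC = [CO2*]/α₀ = 5.057×10^-5 / 0.4145 = 0.1220 mmol/L
CA = (α₁ + 2α₂)·DIC = (0.5855 + 2×7.718×10^-5) × 0.1220 = 0.0714 mmol/L

CA = 0.0714 mmol/L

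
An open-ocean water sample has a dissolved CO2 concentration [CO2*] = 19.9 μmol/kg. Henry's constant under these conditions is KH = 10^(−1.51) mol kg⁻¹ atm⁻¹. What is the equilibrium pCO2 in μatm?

KH = 10^(−1.51) = 3.090×10^-2 mol kg⁻¹ atm⁻¹
pCO2 = [CO2*]/KH = 19.9×10^-6 / 3.090×10^-2 = 6.44×10^-4 atm = 644 μatm

pCO2 = 644 μatm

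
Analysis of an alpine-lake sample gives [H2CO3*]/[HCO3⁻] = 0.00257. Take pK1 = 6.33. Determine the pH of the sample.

From K1 = [H⁺][HCO3⁻]/[H2CO3*]:  pH = pK1 − log₁₀([H2CO3*]/[HCO3⁻])
log₁₀(0.00257) = -2.590
pH = 6.33 − (-2.590) = 8.92

pH = 8.92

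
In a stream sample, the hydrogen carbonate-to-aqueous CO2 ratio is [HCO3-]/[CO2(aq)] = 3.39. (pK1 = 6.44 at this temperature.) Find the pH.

From K1 = [H⁺][HCO3-]/[CO2(aq)]:  pH = pK1 + log₁₀([HCO3-]/[CO2(aq)])
log₁₀(3.39) = +0.530
pH = 6.44 + (+0.530) = 6.97

pH = 6.97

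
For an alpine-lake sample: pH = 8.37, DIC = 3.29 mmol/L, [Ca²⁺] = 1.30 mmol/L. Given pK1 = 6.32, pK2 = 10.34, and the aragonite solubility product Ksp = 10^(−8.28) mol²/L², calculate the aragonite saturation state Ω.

Ω = 8.56

α₂ = 1 / (1 + [H⁺]/K2 + [H⁺]²/(K1K2)) = 1 / (1 + 10^+1.97 + 10^-0.08)
   = 1 / (1 + 93.325 + 0.83176) = 1/95.157 = 0.01051
[CO3²⁻] = α₂ × DIC = 0.01051 × 3.29 = 0.03457 mmol/L
Ksp = 10^(−8.28) = 5.248×10^-9
Ω = [Ca²⁺][CO3²⁻]/Ksp = (1.30×10^-3)(3.457×10^-5) / 5.248×10^-9 = 8.56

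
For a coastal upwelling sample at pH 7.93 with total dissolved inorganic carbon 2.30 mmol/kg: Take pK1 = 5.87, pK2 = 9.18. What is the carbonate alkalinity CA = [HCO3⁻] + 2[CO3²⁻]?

CA = 2.40 mmol/kg

CA = [HCO3⁻] + 2[CO3²⁻] = (α₁ + 2α₂)·DIC
At pH 7.93: [H⁺]/K1 = 10^-2.06 = 0.0087096, K2/[H⁺] = 10^-1.25 = 0.056234
α₁ = 1/(1 + 0.0087096 + 0.056234) = 1/1.0649 = 0.9390; α₂ = α₁·K2/[H⁺] = 0.05280
α₁ + 2α₂ = 1.0446
CA = 1.0446 × 2.30 = 2.40 mmol/kg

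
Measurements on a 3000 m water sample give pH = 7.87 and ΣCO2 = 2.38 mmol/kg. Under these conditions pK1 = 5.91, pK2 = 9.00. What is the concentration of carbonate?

[CO3²⁻] = 0.163 mmol/kg

α₂ = 1 / (1 + [H⁺]/K2 + [H⁺]²/(K1K2)) = 1 / (1 + 10^+1.13 + 10^-0.83)
   = 1 / (1 + 13.490 + 0.14791) = 1/14.638 = 0.06832
[CO3²⁻] = α₂ × DIC = 0.06832 × 2.38 = 0.163 mmol/kg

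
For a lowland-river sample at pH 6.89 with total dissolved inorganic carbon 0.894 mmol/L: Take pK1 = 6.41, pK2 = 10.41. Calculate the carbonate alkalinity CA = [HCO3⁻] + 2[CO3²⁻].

CA = 0.672 mmol/L

CA = [HCO3⁻] + 2[CO3²⁻] = (α₁ + 2α₂)·DIC
At pH 6.89: [H⁺]/K1 = 10^-0.48 = 0.33113, K2/[H⁺] = 10^-3.52 = 0.00030200
α₁ = 1/(1 + 0.33113 + 0.00030200) = 1/1.3314 = 0.7511; α₂ = α₁·K2/[H⁺] = 0.0002268
α₁ + 2α₂ = 0.7515
CA = 0.7515 × 0.894 = 0.672 mmol/L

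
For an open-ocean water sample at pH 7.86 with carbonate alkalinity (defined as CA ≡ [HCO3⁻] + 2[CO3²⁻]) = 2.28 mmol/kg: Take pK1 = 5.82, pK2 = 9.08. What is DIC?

DIC = 2.18 mmol/kg

CA = [HCO3⁻] + 2[CO3²⁻] = (α₁ + 2α₂)·DIC
At pH 7.86: [H⁺]/K1 = 10^-2.04 = 0.0091201, K2/[H⁺] = 10^-1.22 = 0.060256
α₁ = 1/(1 + 0.0091201 + 0.060256) = 1/1.0694 = 0.9351; α₂ = α₁·K2/[H⁺] = 0.05635
α₁ + 2α₂ = 1.0478
DIC = CA / (α₁ + 2α₂) = 2.28 / 1.0478 = 2.18 mmol/kg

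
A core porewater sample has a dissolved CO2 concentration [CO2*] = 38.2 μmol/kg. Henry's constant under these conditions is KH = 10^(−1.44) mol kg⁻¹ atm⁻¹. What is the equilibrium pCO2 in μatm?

pCO2 = 1050 μatm

KH = 10^(−1.44) = 3.631×10^-2 mol kg⁻¹ atm⁻¹
pCO2 = [CO2*]/KH = 38.2×10^-6 / 3.631×10^-2 = 1.05×10^-3 atm = 1050 μatm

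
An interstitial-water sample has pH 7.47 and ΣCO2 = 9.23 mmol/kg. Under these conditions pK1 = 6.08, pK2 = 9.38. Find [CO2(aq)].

α₀ = 1 / (1 + K1/[H⁺] + K1K2/[H⁺]²) = 1 / (1 + 10^+1.39 + 10^-0.52)
   = 1 / (1 + 24.547 + 0.30200) = 1/25.849 = 0.03869
[CO2*] = α₀ × DIC = 0.03869 × 9.23 = 0.357 mmol/kg

[CO2*] = 0.357 mmol/kg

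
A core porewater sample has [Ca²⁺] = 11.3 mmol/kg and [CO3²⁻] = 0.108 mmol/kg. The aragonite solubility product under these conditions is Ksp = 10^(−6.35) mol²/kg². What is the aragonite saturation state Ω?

Ksp = 10^(−6.35) = 4.467×10^-7
Ω = [Ca²⁺][CO3²⁻]/Ksp = (11.3×10^-3)(0.108×10^-3) / 4.467×10^-7 = 2.73

Ω = 2.73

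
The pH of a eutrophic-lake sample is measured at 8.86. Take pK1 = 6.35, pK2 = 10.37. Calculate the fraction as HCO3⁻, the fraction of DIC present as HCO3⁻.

α₁ = 1 / (1 + [H⁺]/K1 + K2/[H⁺]) = 1 / (1 + 10^-2.51 + 10^-1.51)
   = 1 / (1 + 0.0030903 + 0.030903) = 1/1.0340 = 0.9671

α₁ = 0.967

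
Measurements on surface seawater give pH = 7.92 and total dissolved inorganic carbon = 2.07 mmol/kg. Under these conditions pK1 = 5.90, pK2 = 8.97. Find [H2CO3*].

α₀ = 1 / (1 + K1/[H⁺] + K1K2/[H⁺]²) = 1 / (1 + 10^+2.02 + 10^+0.97)
   = 1 / (1 + 104.71 + 9.3325) = 1/115.05 = 0.008692
[CO2*] = α₀ × DIC = 0.008692 × 2.07 = 0.0180 mmol/kg = 18.0 μmol/kg

[CO2*] = 18.0 μmol/kg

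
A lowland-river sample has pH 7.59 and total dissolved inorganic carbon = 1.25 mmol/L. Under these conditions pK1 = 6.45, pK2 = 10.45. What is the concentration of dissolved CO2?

[CO2*] = 0.0843 mmol/L

α₀ = 1 / (1 + K1/[H⁺] + K1K2/[H⁺]²) = 1 / (1 + 10^+1.14 + 10^-1.72)
   = 1 / (1 + 13.804 + 0.019055) = 1/14.823 = 0.06746
[CO2*] = α₀ × DIC = 0.06746 × 1.25 = 0.0843 mmol/L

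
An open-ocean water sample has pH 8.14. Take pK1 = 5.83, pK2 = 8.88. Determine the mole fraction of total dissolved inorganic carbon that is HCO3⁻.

α₁ = 1 / (1 + [H⁺]/K1 + K2/[H⁺]) = 1 / (1 + 10^-2.31 + 10^-0.74)
   = 1 / (1 + 0.0048978 + 0.18197) = 1/1.1869 = 0.8426

α₁ = 0.843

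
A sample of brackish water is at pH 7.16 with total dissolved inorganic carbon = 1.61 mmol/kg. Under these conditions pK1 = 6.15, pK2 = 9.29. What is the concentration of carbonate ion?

[CO3²⁻] = 10.8 μmol/kg

α₂ = 1 / (1 + [H⁺]/K2 + [H⁺]²/(K1K2)) = 1 / (1 + 10^+2.13 + 10^+1.12)
   = 1 / (1 + 134.90 + 13.183) = 1/149.08 = 0.006708
[CO3²⁻] = α₂ × DIC = 0.006708 × 1.61 = 0.0108 mmol/kg = 10.8 μmol/kg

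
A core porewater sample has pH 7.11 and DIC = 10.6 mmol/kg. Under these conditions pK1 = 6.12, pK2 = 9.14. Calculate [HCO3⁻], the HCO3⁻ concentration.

[HCO3⁻] = 9.54 mmol/kg

α₁ = 1 / (1 + [H⁺]/K1 + K2/[H⁺]) = 1 / (1 + 10^-0.99 + 10^-2.03)
   = 1 / (1 + 0.10233 + 0.0093325) = 1/1.1117 = 0.8996
[HCO3⁻] = α₁ × DIC = 0.8996 × 10.6 = 9.54 mmol/kg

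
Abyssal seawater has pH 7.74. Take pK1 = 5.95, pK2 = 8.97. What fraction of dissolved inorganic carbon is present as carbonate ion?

α₂ = 0.0548

α₂ = 1 / (1 + [H⁺]/K2 + [H⁺]²/(K1K2)) = 1 / (1 + 10^+1.23 + 10^-0.56)
   = 1 / (1 + 16.982 + 0.27542) = 1/18.258 = 0.05477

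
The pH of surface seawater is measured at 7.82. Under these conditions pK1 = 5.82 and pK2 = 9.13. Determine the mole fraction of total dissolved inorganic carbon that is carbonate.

α₂ = 1 / (1 + [H⁺]/K2 + [H⁺]²/(K1K2)) = 1 / (1 + 10^+1.31 + 10^-0.69)
   = 1 / (1 + 20.417 + 0.20417) = 1/21.622 = 0.04625

α₂ = 0.0463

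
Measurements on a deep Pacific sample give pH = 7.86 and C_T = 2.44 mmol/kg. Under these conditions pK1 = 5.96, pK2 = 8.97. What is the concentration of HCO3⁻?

[HCO3⁻] = 2.24 mmol/kg

α₁ = 1 / (1 + [H⁺]/K1 + K2/[H⁺]) = 1 / (1 + 10^-1.90 + 10^-1.11)
   = 1 / (1 + 0.012589 + 0.077625) = 1/1.0902 = 0.9173
[HCO3⁻] = α₁ × DIC = 0.9173 × 2.44 = 2.24 mmol/kg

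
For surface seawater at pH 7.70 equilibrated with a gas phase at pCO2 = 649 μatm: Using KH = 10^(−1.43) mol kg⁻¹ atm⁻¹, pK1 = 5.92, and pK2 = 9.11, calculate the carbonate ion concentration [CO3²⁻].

[CO2*] = KH · pCO2 = 10^(−1.43) × 649×10^-6 = 2.411×10^-5 mol/kg
α₀ = 1/(1 + K1/[H⁺] + K1K2/[H⁺]²) = 1/(1 + 10^+1.78 + 10^+0.37) = 0.01572
DIC = [CO2*]/α₀ = 2.411×10^-5 / 0.01572 = 1.534 mmol/kg
[CO3²⁻] = α₂·DIC; α₂ = 0.03686, so [CO3²⁻] = 0.03686 × 1.534 = 0.0565 mmol/kg

[CO3²⁻] = 0.0565 mmol/kg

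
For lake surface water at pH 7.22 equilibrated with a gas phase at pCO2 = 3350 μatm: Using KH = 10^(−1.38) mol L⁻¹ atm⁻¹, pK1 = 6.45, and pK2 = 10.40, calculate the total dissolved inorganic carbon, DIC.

DIC = 0.963 mmol/L

[CO2*] = KH · pCO2 = 10^(−1.38) × 3350×10^-6 = 1.397×10^-4 mol/L
α₀ = 1/(1 + K1/[H⁺] + K1K2/[H⁺]²) = 1/(1 + 10^+0.77 + 10^-2.41) = 0.1451
DIC = [CO2*]/α₀ = 1.397×10^-4 / 0.1451 = 0.963 mmol/L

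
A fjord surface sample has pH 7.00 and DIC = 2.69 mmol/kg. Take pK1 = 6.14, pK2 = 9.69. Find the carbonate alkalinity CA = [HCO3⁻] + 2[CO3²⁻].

CA = 2.37 mmol/kg

CA = [HCO3⁻] + 2[CO3²⁻] = (α₁ + 2α₂)·DIC
At pH 7.00: [H⁺]/K1 = 10^-0.86 = 0.13804, K2/[H⁺] = 10^-2.69 = 0.0020417
α₁ = 1/(1 + 0.13804 + 0.0020417) = 1/1.1401 = 0.8771; α₂ = α₁·K2/[H⁺] = 0.001791
α₁ + 2α₂ = 0.8807
CA = 0.8807 × 2.69 = 2.37 mmol/kg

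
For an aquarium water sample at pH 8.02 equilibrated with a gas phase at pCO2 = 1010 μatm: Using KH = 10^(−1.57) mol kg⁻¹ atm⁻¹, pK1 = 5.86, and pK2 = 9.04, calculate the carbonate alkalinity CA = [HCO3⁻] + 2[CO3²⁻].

[CO2*] = KH · pCO2 = 10^(−1.57) × 1010×10^-6 = 2.718×10^-5 mol/kg
α₀ = 1/(1 + K1/[H⁺] + K1K2/[H⁺]²) = 1/(1 + 10^+2.16 + 10^+1.14) = 0.006276
DIC = [CO2*]/α₀ = 2.718×10^-5 / 0.006276 = 4.332 mmol/kg
CA = (α₁ + 2α₂)·DIC = (0.9071 + 2×0.08663) × 4.332 = 4.68 mmol/kg

CA = 4.68 mmol/kg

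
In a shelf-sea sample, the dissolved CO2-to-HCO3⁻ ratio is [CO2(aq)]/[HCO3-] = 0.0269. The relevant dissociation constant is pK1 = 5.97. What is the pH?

From K1 = [H⁺][HCO3-]/[CO2(aq)]:  pH = pK1 − log₁₀([CO2(aq)]/[HCO3-])
log₁₀(0.0269) = -1.570
pH = 5.97 − (-1.570) = 7.54

pH = 7.54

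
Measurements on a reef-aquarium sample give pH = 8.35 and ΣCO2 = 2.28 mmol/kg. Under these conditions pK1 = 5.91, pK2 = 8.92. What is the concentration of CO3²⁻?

[CO3²⁻] = 0.482 mmol/kg

α₂ = 1 / (1 + [H⁺]/K2 + [H⁺]²/(K1K2)) = 1 / (1 + 10^+0.57 + 10^-1.87)
   = 1 / (1 + 3.7154 + 0.013490) = 1/4.7288 = 0.2115
[CO3²⁻] = α₂ × DIC = 0.2115 × 2.28 = 0.482 mmol/kg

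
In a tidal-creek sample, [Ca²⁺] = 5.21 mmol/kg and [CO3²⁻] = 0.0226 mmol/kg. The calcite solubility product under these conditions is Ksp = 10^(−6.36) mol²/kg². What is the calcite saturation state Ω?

Ω = 0.270

Ksp = 10^(−6.36) = 4.365×10^-7
Ω = [Ca²⁺][CO3²⁻]/Ksp = (5.21×10^-3)(0.0226×10^-3) / 4.365×10^-7 = 0.270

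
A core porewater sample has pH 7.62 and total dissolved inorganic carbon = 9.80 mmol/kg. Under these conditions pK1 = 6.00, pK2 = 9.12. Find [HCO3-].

α₁ = 1 / (1 + [H⁺]/K1 + K2/[H⁺]) = 1 / (1 + 10^-1.62 + 10^-1.50)
   = 1 / (1 + 0.023988 + 0.031623) = 1/1.0556 = 0.9473
[HCO3⁻] = α₁ × DIC = 0.9473 × 9.80 = 9.28 mmol/kg

[HCO3⁻] = 9.28 mmol/kg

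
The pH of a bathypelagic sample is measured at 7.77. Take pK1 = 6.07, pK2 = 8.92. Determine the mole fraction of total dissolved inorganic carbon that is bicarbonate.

α₁ = 0.917

α₁ = 1 / (1 + [H⁺]/K1 + K2/[H⁺]) = 1 / (1 + 10^-1.70 + 10^-1.15)
   = 1 / (1 + 0.019953 + 0.070795) = 1/1.0907 = 0.9168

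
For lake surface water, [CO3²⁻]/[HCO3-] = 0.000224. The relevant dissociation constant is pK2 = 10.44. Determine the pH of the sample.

From K2 = [H⁺][CO3²⁻]/[HCO3-]:  pH = pK2 + log₁₀([CO3²⁻]/[HCO3-])
log₁₀(0.000224) = -3.650
pH = 10.44 + (-3.650) = 6.79

pH = 6.79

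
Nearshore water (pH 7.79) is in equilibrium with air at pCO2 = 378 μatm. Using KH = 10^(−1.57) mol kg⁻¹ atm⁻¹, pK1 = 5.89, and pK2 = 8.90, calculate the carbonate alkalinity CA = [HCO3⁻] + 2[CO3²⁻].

[CO2*] = KH · pCO2 = 10^(−1.57) × 378×10^-6 = 1.017×10^-5 mol/kg
α₀ = 1/(1 + K1/[H⁺] + K1K2/[H⁺]²) = 1/(1 + 10^+1.90 + 10^+0.79) = 0.01155
DIC = [CO2*]/α₀ = 1.017×10^-5 / 0.01155 = 0.8811 mmol/kg
CA = (α₁ + 2α₂)·DIC = (0.9173 + 2×0.07120) × 0.8811 = 0.934 mmol/kg

CA = 0.934 mmol/kg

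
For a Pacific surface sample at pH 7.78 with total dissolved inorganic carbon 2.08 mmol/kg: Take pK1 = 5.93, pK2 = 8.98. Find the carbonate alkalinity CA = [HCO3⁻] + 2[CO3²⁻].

CA = [HCO3⁻] + 2[CO3²⁻] = (α₁ + 2α₂)·DIC
At pH 7.78: [H⁺]/K1 = 10^-1.85 = 0.014125, K2/[H⁺] = 10^-1.20 = 0.063096
α₁ = 1/(1 + 0.014125 + 0.063096) = 1/1.0772 = 0.9283; α₂ = α₁·K2/[H⁺] = 0.05857
α₁ + 2α₂ = 1.0455
CA = 1.0455 × 2.08 = 2.17 mmol/kg

CA = 2.17 mmol/kg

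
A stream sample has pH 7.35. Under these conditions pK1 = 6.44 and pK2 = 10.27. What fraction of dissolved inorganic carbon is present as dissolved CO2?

α₀ = 0.109

α₀ = 1 / (1 + K1/[H⁺] + K1K2/[H⁺]²) = 1 / (1 + 10^+0.91 + 10^-2.01)
   = 1 / (1 + 8.1283 + 0.0097724) = 1/9.1381 = 0.1094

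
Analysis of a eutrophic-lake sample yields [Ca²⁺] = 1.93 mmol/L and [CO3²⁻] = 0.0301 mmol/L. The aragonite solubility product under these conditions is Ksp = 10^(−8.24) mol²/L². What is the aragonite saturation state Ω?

Ksp = 10^(−8.24) = 5.754×10^-9
Ω = [Ca²⁺][CO3²⁻]/Ksp = (1.93×10^-3)(0.0301×10^-3) / 5.754×10^-9 = 10.1

Ω = 10.1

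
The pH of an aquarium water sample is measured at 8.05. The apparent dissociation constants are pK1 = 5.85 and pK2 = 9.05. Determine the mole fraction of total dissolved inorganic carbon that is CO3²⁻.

α₂ = 1 / (1 + [H⁺]/K2 + [H⁺]²/(K1K2)) = 1 / (1 + 10^+1.00 + 10^-1.20)
   = 1 / (1 + 10.000 + 0.063096) = 1/11.063 = 0.09039

α₂ = 0.0904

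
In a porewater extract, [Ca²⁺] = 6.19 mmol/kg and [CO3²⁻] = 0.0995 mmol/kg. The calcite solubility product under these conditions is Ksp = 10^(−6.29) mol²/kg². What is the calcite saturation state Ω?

Ω = 1.20

Ksp = 10^(−6.29) = 5.129×10^-7
Ω = [Ca²⁺][CO3²⁻]/Ksp = (6.19×10^-3)(0.0995×10^-3) / 5.129×10^-7 = 1.20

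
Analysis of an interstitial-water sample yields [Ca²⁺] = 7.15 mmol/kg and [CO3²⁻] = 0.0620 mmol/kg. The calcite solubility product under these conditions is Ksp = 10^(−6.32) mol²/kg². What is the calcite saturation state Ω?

Ω = 0.926

Ksp = 10^(−6.32) = 4.786×10^-7
Ω = [Ca²⁺][CO3²⁻]/Ksp = (7.15×10^-3)(0.0620×10^-3) / 4.786×10^-7 = 0.926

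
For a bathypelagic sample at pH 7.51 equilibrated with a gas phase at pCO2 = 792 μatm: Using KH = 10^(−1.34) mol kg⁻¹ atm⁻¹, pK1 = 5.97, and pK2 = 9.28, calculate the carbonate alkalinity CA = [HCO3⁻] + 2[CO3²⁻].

CA = 1.30 mmol/kg

[CO2*] = KH · pCO2 = 10^(−1.34) × 792×10^-6 = 3.620×10^-5 mol/kg
α₀ = 1/(1 + K1/[H⁺] + K1K2/[H⁺]²) = 1/(1 + 10^+1.54 + 10^-0.23) = 0.02758
DIC = [CO2*]/α₀ = 3.620×10^-5 / 0.02758 = 1.313 mmol/kg
CA = (α₁ + 2α₂)·DIC = (0.9562 + 2×0.01624) × 1.313 = 1.30 mmol/kg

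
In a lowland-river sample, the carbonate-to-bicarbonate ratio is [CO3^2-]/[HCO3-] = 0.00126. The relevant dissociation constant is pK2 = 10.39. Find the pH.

pH = 7.49

From K2 = [H⁺][CO3^2-]/[HCO3-]:  pH = pK2 + log₁₀([CO3^2-]/[HCO3-])
log₁₀(0.00126) = -2.900
pH = 10.39 + (-2.900) = 7.49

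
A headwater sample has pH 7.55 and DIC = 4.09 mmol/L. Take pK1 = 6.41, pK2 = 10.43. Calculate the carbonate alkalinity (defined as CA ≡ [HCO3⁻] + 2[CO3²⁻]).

CA = [HCO3⁻] + 2[CO3²⁻] = (α₁ + 2α₂)·DIC
At pH 7.55: [H⁺]/K1 = 10^-1.14 = 0.072444, K2/[H⁺] = 10^-2.88 = 0.0013183
α₁ = 1/(1 + 0.072444 + 0.0013183) = 1/1.0738 = 0.9313; α₂ = α₁·K2/[H⁺] = 0.001228
α₁ + 2α₂ = 0.9338
CA = 0.9338 × 4.09 = 3.82 mmol/L

CA = 3.82 mmol/L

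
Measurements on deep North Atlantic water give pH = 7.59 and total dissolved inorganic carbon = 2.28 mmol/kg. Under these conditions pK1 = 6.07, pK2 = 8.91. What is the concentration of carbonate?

α₂ = 1 / (1 + [H⁺]/K2 + [H⁺]²/(K1K2)) = 1 / (1 + 10^+1.32 + 10^-0.20)
   = 1 / (1 + 20.893 + 0.63096) = 1/22.524 = 0.04440
[CO3²⁻] = α₂ × DIC = 0.04440 × 2.28 = 0.101 mmol/kg

[CO3²⁻] = 0.101 mmol/kg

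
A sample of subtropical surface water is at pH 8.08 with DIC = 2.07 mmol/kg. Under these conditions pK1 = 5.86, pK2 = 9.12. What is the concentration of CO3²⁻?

α₂ = 1 / (1 + [H⁺]/K2 + [H⁺]²/(K1K2)) = 1 / (1 + 10^+1.04 + 10^-1.18)
   = 1 / (1 + 10.965 + 0.066069) = 1/12.031 = 0.08312
[CO3²⁻] = α₂ × DIC = 0.08312 × 2.07 = 0.172 mmol/kg

[CO3²⁻] = 0.172 mmol/kg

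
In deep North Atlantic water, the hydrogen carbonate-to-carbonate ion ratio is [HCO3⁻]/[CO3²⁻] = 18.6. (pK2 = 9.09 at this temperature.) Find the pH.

pH = 7.82

From K2 = [H⁺][CO3²⁻]/[HCO3⁻]:  pH = pK2 − log₁₀([HCO3⁻]/[CO3²⁻])
log₁₀(18.6) = +1.270
pH = 9.09 − (+1.270) = 7.82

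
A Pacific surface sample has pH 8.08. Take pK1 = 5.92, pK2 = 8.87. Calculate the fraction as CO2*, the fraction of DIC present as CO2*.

α₀ = 1 / (1 + K1/[H⁺] + K1K2/[H⁺]²) = 1 / (1 + 10^+2.16 + 10^+1.37)
   = 1 / (1 + 144.54 + 23.442) = 1/168.99 = 0.005918

α₀ = 0.00592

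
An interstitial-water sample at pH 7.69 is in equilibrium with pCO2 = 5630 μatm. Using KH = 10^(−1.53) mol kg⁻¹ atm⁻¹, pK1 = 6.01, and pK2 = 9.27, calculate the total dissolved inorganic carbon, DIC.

DIC = 8.33 mmol/kg

[CO2*] = KH · pCO2 = 10^(−1.53) × 5630×10^-6 = 1.662×10^-4 mol/kg
α₀ = 1/(1 + K1/[H⁺] + K1K2/[H⁺]²) = 1/(1 + 10^+1.68 + 10^+0.10) = 0.01995
DIC = [CO2*]/α₀ = 1.662×10^-4 / 0.01995 = 8.33 mmol/kg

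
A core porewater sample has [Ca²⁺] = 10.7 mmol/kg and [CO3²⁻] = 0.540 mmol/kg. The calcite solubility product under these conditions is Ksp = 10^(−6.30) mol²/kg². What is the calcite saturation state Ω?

Ksp = 10^(−6.30) = 5.012×10^-7
Ω = [Ca²⁺][CO3²⁻]/Ksp = (10.7×10^-3)(0.540×10^-3) / 5.012×10^-7 = 11.5

Ω = 11.5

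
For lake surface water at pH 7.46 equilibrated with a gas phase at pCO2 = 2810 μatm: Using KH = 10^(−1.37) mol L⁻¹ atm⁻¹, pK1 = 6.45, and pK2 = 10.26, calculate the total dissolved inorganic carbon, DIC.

DIC = 1.35 mmol/L

[CO2*] = KH · pCO2 = 10^(−1.37) × 2810×10^-6 = 1.199×10^-4 mol/L
α₀ = 1/(1 + K1/[H⁺] + K1K2/[H⁺]²) = 1/(1 + 10^+1.01 + 10^-1.79) = 0.08890
DIC = [CO2*]/α₀ = 1.199×10^-4 / 0.08890 = 1.35 mmol/L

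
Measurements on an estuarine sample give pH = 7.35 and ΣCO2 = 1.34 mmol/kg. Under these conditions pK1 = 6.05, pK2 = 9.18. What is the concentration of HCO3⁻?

α₁ = 1 / (1 + [H⁺]/K1 + K2/[H⁺]) = 1 / (1 + 10^-1.30 + 10^-1.83)
   = 1 / (1 + 0.050119 + 0.014791) = 1/1.0649 = 0.9390
[HCO3⁻] = α₁ × DIC = 0.9390 × 1.34 = 1.26 mmol/kg

[HCO3⁻] = 1.26 mmol/kg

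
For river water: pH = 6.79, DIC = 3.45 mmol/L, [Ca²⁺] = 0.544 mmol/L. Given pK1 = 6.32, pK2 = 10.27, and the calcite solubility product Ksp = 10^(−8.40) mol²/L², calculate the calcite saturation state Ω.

α₂ = 1 / (1 + [H⁺]/K2 + [H⁺]²/(K1K2)) = 1 / (1 + 10^+3.48 + 10^+3.01)
   = 1 / (1 + 3020.0 + 1023.3) = 1/4044.2 = 0.0002473
[CO3²⁻] = α₂ × DIC = 0.0002473 × 3.45 = 0.0008531 mmol/L = 0.8531 μmol/L
Ksp = 10^(−8.40) = 3.981×10^-9
Ω = [Ca²⁺][CO3²⁻]/Ksp = (0.544×10^-3)(8.531×10^-7) / 3.981×10^-9 = 0.117

Ω = 0.117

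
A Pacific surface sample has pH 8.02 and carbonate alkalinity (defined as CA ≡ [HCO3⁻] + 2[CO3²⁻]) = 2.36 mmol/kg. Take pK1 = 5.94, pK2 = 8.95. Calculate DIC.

CA = [HCO3⁻] + 2[CO3²⁻] = (α₁ + 2α₂)·DIC
At pH 8.02: [H⁺]/K1 = 10^-2.08 = 0.0083176, K2/[H⁺] = 10^-0.93 = 0.11749
α₁ = 1/(1 + 0.0083176 + 0.11749) = 1/1.1258 = 0.8883; α₂ = α₁·K2/[H⁺] = 0.1044
α₁ + 2α₂ = 1.0970
DIC = CA / (α₁ + 2α₂) = 2.36 / 1.0970 = 2.15 mmol/kg

DIC = 2.15 mmol/kg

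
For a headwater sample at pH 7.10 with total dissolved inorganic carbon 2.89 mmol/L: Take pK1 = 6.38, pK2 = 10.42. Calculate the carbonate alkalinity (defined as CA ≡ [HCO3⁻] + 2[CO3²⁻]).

CA = 2.43 mmol/L

CA = [HCO3⁻] + 2[CO3²⁻] = (α₁ + 2α₂)·DIC
At pH 7.10: [H⁺]/K1 = 10^-0.72 = 0.19055, K2/[H⁺] = 10^-3.32 = 0.00047863
α₁ = 1/(1 + 0.19055 + 0.00047863) = 1/1.1910 = 0.8396; α₂ = α₁·K2/[H⁺] = 0.0004019
α₁ + 2α₂ = 0.8404
CA = 0.8404 × 2.89 = 2.43 mmol/L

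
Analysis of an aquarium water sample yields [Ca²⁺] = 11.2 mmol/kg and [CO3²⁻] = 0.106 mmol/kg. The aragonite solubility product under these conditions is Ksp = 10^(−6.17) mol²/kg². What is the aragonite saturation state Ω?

Ω = 1.76

Ksp = 10^(−6.17) = 6.761×10^-7
Ω = [Ca²⁺][CO3²⁻]/Ksp = (11.2×10^-3)(0.106×10^-3) / 6.761×10^-7 = 1.76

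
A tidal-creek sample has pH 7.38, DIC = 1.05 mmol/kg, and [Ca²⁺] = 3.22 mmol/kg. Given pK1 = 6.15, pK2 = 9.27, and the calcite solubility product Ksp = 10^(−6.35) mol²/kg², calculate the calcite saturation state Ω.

Ω = 0.0910

α₂ = 1 / (1 + [H⁺]/K2 + [H⁺]²/(K1K2)) = 1 / (1 + 10^+1.89 + 10^+0.66)
   = 1 / (1 + 77.625 + 4.5709) = 1/83.196 = 0.01202
[CO3²⁻] = α₂ × DIC = 0.01202 × 1.05 = 0.01262 mmol/kg = 12.62 μmol/kg
Ksp = 10^(−6.35) = 4.467×10^-7
Ω = [Ca²⁺][CO3²⁻]/Ksp = (3.22×10^-3)(1.262×10^-5) / 4.467×10^-7 = 0.0910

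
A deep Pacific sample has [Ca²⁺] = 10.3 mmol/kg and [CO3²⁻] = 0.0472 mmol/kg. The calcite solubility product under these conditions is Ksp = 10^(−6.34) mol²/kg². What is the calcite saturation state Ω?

Ksp = 10^(−6.34) = 4.571×10^-7
Ω = [Ca²⁺][CO3²⁻]/Ksp = (10.3×10^-3)(0.0472×10^-3) / 4.571×10^-7 = 1.06

Ω = 1.06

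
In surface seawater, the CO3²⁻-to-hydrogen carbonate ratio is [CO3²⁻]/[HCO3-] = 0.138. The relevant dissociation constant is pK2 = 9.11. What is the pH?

From K2 = [H⁺][CO3²⁻]/[HCO3-]:  pH = pK2 + log₁₀([CO3²⁻]/[HCO3-])
log₁₀(0.138) = -0.860
pH = 9.11 + (-0.860) = 8.25

pH = 8.25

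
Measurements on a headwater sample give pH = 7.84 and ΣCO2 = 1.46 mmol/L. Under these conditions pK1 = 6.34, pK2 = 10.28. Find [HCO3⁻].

[HCO3⁻] = 1.41 mmol/L

α₁ = 1 / (1 + [H⁺]/K1 + K2/[H⁺]) = 1 / (1 + 10^-1.50 + 10^-2.44)
   = 1 / (1 + 0.031623 + 0.0036308) = 1/1.0353 = 0.9659
[HCO3⁻] = α₁ × DIC = 0.9659 × 1.46 = 1.41 mmol/L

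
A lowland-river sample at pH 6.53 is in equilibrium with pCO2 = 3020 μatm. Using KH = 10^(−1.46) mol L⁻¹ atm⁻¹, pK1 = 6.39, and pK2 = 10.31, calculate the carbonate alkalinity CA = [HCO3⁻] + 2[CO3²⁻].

[CO2*] = KH · pCO2 = 10^(−1.46) × 3020×10^-6 = 1.047×10^-4 mol/L
α₀ = 1/(1 + K1/[H⁺] + K1K2/[H⁺]²) = 1/(1 + 10^+0.14 + 10^-3.64) = 0.4201
DIC = [CO2*]/α₀ = 1.047×10^-4 / 0.4201 = 0.2493 mmol/L
CA = (α₁ + 2α₂)·DIC = (0.5798 + 2×9.623×10^-5) × 0.2493 = 0.145 mmol/L

CA = 0.145 mmol/L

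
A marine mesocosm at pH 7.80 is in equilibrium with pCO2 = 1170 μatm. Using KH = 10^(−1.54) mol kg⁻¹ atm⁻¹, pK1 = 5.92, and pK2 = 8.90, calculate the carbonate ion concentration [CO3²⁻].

[CO3²⁻] = 0.203 mmol/kg

[CO2*] = KH · pCO2 = 10^(−1.54) × 1170×10^-6 = 3.374×10^-5 mol/kg
α₀ = 1/(1 + K1/[H⁺] + K1K2/[H⁺]²) = 1/(1 + 10^+1.88 + 10^+0.78) = 0.01207
DIC = [CO2*]/α₀ = 3.374×10^-5 / 0.01207 = 2.797 mmol/kg
[CO3²⁻] = α₂·DIC; α₂ = 0.07270, so [CO3²⁻] = 0.07270 × 2.797 = 0.203 mmol/kg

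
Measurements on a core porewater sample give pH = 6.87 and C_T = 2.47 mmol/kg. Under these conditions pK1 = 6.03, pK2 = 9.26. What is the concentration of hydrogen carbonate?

[HCO3⁻] = 2.15 mmol/kg

α₁ = 1 / (1 + [H⁺]/K1 + K2/[H⁺]) = 1 / (1 + 10^-0.84 + 10^-2.39)
   = 1 / (1 + 0.14454 + 0.0040738) = 1/1.1486 = 0.8706
[HCO3⁻] = α₁ × DIC = 0.8706 × 2.47 = 2.15 mmol/kg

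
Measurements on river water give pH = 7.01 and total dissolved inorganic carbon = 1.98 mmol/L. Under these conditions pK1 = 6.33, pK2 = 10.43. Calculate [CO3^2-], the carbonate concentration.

α₂ = 1 / (1 + [H⁺]/K2 + [H⁺]²/(K1K2)) = 1 / (1 + 10^+3.42 + 10^+2.74)
   = 1 / (1 + 2630.3 + 549.54) = 1/3180.8 = 0.0003144
[CO3²⁻] = α₂ × DIC = 0.0003144 × 1.98 = 0.000622 mmol/L = 0.622 μmol/L

[CO3²⁻] = 0.622 μmol/L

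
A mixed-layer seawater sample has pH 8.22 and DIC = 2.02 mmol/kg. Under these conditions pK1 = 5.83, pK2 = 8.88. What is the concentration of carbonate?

[CO3²⁻] = 0.361 mmol/kg

α₂ = 1 / (1 + [H⁺]/K2 + [H⁺]²/(K1K2)) = 1 / (1 + 10^+0.66 + 10^-1.73)
   = 1 / (1 + 4.5709 + 0.018621) = 1/5.5895 = 0.1789
[CO3²⁻] = α₂ × DIC = 0.1789 × 2.02 = 0.361 mmol/kg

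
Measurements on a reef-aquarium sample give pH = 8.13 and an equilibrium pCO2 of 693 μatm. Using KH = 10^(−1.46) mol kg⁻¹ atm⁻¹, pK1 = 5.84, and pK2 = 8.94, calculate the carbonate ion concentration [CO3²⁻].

[CO2*] = KH · pCO2 = 10^(−1.46) × 693×10^-6 = 2.403×10^-5 mol/kg
α₀ = 1/(1 + K1/[H⁺] + K1K2/[H⁺]²) = 1/(1 + 10^+2.29 + 10^+1.48) = 0.004421
DIC = [CO2*]/α₀ = 2.403×10^-5 / 0.004421 = 5.435 mmol/kg
[CO3²⁻] = α₂·DIC; α₂ = 0.1335, so [CO3²⁻] = 0.1335 × 5.435 = 0.726 mmol/kg

[CO3²⁻] = 0.726 mmol/kg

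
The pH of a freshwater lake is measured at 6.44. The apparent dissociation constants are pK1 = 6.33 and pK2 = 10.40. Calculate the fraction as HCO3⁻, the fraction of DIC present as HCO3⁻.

α₁ = 0.563

α₁ = 1 / (1 + [H⁺]/K1 + K2/[H⁺]) = 1 / (1 + 10^-0.11 + 10^-3.96)
   = 1 / (1 + 0.77625 + 0.00010965) = 1/1.7764 = 0.5629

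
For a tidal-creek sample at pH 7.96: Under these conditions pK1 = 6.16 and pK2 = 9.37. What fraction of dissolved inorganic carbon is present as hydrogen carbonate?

α₁ = 1 / (1 + [H⁺]/K1 + K2/[H⁺]) = 1 / (1 + 10^-1.80 + 10^-1.41)
   = 1 / (1 + 0.015849 + 0.038905) = 1/1.0548 = 0.9481

α₁ = 0.948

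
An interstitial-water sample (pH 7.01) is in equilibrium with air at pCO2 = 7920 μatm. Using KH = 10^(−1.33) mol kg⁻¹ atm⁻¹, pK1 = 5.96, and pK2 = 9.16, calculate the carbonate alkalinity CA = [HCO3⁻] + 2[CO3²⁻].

CA = 4.22 mmol/kg

[CO2*] = KH · pCO2 = 10^(−1.33) × 7920×10^-6 = 3.704×10^-4 mol/kg
α₀ = 1/(1 + K1/[H⁺] + K1K2/[H⁺]²) = 1/(1 + 10^+1.05 + 10^-1.10) = 0.08130
DIC = [CO2*]/α₀ = 3.704×10^-4 / 0.08130 = 4.556 mmol/kg
CA = (α₁ + 2α₂)·DIC = (0.9122 + 2×0.006458) × 4.556 = 4.22 mmol/kg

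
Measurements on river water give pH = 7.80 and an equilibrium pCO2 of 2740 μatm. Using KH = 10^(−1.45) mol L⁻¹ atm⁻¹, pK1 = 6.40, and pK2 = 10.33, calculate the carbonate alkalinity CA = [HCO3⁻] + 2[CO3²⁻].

CA = 2.46 mmol/L

[CO2*] = KH · pCO2 = 10^(−1.45) × 2740×10^-6 = 9.722×10^-5 mol/L
α₀ = 1/(1 + K1/[H⁺] + K1K2/[H⁺]²) = 1/(1 + 10^+1.40 + 10^-1.13) = 0.03818
DIC = [CO2*]/α₀ = 9.722×10^-5 / 0.03818 = 2.546 mmol/L
CA = (α₁ + 2α₂)·DIC = (0.9590 + 2×0.002830) × 2.546 = 2.46 mmol/L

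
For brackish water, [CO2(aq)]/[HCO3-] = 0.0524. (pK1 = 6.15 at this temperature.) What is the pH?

From K1 = [H⁺][HCO3-]/[CO2(aq)]:  pH = pK1 − log₁₀([CO2(aq)]/[HCO3-])
log₁₀(0.0524) = -1.281
pH = 6.15 − (-1.281) = 7.43

pH = 7.43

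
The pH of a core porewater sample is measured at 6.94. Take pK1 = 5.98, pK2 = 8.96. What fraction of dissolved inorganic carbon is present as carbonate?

α₂ = 1 / (1 + [H⁺]/K2 + [H⁺]²/(K1K2)) = 1 / (1 + 10^+2.02 + 10^+1.06)
   = 1 / (1 + 104.71 + 11.482) = 1/117.19 = 0.008533

α₂ = 0.00853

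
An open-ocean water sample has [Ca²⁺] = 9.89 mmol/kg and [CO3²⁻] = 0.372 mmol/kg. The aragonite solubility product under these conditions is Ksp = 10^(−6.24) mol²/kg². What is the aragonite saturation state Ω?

Ω = 6.39

Ksp = 10^(−6.24) = 5.754×10^-7
Ω = [Ca²⁺][CO3²⁻]/Ksp = (9.89×10^-3)(0.372×10^-3) / 5.754×10^-7 = 6.39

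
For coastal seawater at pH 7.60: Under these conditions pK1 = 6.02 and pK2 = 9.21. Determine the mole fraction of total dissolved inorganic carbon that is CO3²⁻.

α₂ = 0.0234

α₂ = 1 / (1 + [H⁺]/K2 + [H⁺]²/(K1K2)) = 1 / (1 + 10^+1.61 + 10^+0.03)
   = 1 / (1 + 40.738 + 1.0715) = 1/42.810 = 0.02336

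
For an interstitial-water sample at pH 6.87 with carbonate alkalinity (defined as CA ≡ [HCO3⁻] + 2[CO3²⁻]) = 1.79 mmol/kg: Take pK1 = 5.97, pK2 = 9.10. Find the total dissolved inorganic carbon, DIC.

CA = [HCO3⁻] + 2[CO3²⁻] = (α₁ + 2α₂)·DIC
At pH 6.87: [H⁺]/K1 = 10^-0.90 = 0.12589, K2/[H⁺] = 10^-2.23 = 0.0058884
α₁ = 1/(1 + 0.12589 + 0.0058884) = 1/1.1318 = 0.8836; α₂ = α₁·K2/[H⁺] = 0.005203
α₁ + 2α₂ = 0.8940
DIC = CA / (α₁ + 2α₂) = 1.79 / 0.8940 = 2.00 mmol/kg

DIC = 2.00 mmol/kg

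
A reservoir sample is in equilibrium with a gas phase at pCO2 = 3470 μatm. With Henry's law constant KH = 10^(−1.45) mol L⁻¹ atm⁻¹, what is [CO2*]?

[CO2*] = 123 μmol/L

KH = 10^(−1.45) = 3.548×10^-2 mol L⁻¹ atm⁻¹
[CO2*] = KH · pCO2 = 3.548×10^-2 × 3470×10^-6 atm = 1.23×10^-4 mol/L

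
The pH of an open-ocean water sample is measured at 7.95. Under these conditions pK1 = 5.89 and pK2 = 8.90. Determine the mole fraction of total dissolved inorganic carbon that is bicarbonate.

α₁ = 0.892

α₁ = 1 / (1 + [H⁺]/K1 + K2/[H⁺]) = 1 / (1 + 10^-2.06 + 10^-0.95)
   = 1 / (1 + 0.0087096 + 0.11220) = 1/1.1209 = 0.8921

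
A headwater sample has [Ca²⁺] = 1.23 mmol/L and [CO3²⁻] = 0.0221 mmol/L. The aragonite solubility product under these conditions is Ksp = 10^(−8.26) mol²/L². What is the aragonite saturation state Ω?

Ω = 4.95

Ksp = 10^(−8.26) = 5.495×10^-9
Ω = [Ca²⁺][CO3²⁻]/Ksp = (1.23×10^-3)(0.0221×10^-3) / 5.495×10^-9 = 4.95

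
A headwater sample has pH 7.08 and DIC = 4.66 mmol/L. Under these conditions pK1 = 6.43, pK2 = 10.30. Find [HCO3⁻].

α₁ = 1 / (1 + [H⁺]/K1 + K2/[H⁺]) = 1 / (1 + 10^-0.65 + 10^-3.22)
   = 1 / (1 + 0.22387 + 0.00060256) = 1/1.2245 = 0.8167
[HCO3⁻] = α₁ × DIC = 0.8167 × 4.66 = 3.81 mmol/L

[HCO3⁻] = 3.81 mmol/L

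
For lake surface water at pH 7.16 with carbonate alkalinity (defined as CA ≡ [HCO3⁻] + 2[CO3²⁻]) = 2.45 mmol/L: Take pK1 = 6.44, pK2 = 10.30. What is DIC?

DIC = 2.91 mmol/L

CA = [HCO3⁻] + 2[CO3²⁻] = (α₁ + 2α₂)·DIC
At pH 7.16: [H⁺]/K1 = 10^-0.72 = 0.19055, K2/[H⁺] = 10^-3.14 = 0.00072444
α₁ = 1/(1 + 0.19055 + 0.00072444) = 1/1.1913 = 0.8394; α₂ = α₁·K2/[H⁺] = 0.0006081
α₁ + 2α₂ = 0.8407
DIC = CA / (α₁ + 2α₂) = 2.45 / 0.8407 = 2.91 mmol/L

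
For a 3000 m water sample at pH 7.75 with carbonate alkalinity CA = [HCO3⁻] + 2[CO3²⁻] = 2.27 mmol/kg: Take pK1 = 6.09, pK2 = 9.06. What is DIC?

CA = [HCO3⁻] + 2[CO3²⁻] = (α₁ + 2α₂)·DIC
At pH 7.75: [H⁺]/K1 = 10^-1.66 = 0.021878, K2/[H⁺] = 10^-1.31 = 0.048978
α₁ = 1/(1 + 0.021878 + 0.048978) = 1/1.0709 = 0.9338; α₂ = α₁·K2/[H⁺] = 0.04574
α₁ + 2α₂ = 1.0253
DIC = CA / (α₁ + 2α₂) = 2.27 / 1.0253 = 2.21 mmol/kg

DIC = 2.21 mmol/kg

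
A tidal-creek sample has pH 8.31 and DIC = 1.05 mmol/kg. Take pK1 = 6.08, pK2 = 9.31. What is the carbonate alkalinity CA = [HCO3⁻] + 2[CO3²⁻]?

CA = [HCO3⁻] + 2[CO3²⁻] = (α₁ + 2α₂)·DIC
At pH 8.31: [H⁺]/K1 = 10^-2.23 = 0.0058884, K2/[H⁺] = 10^-1.00 = 0.10000
α₁ = 1/(1 + 0.0058884 + 0.10000) = 1/1.1059 = 0.9043; α₂ = α₁·K2/[H⁺] = 0.09043
α₁ + 2α₂ = 1.0851
CA = 1.0851 × 1.05 = 1.14 mmol/kg

CA = 1.14 mmol/kg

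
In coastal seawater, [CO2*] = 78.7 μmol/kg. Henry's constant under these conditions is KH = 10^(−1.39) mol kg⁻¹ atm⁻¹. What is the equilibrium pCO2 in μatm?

pCO2 = 1930 μatm

KH = 10^(−1.39) = 4.074×10^-2 mol kg⁻¹ atm⁻¹
pCO2 = [CO2*]/KH = 78.7×10^-6 / 4.074×10^-2 = 1.93×10^-3 atm = 1930 μatm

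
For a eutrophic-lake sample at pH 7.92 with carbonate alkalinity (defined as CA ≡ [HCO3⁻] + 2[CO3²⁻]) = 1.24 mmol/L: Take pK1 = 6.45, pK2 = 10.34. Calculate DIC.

DIC = 1.28 mmol/L

CA = [HCO3⁻] + 2[CO3²⁻] = (α₁ + 2α₂)·DIC
At pH 7.92: [H⁺]/K1 = 10^-1.47 = 0.033884, K2/[H⁺] = 10^-2.42 = 0.0038019
α₁ = 1/(1 + 0.033884 + 0.0038019) = 1/1.0377 = 0.9637; α₂ = α₁·K2/[H⁺] = 0.003664
α₁ + 2α₂ = 0.9710
DIC = CA / (α₁ + 2α₂) = 1.24 / 0.9710 = 1.28 mmol/L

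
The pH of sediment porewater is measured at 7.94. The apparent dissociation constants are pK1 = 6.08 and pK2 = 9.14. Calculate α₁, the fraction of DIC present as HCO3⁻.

α₁ = 0.929

α₁ = 1 / (1 + [H⁺]/K1 + K2/[H⁺]) = 1 / (1 + 10^-1.86 + 10^-1.20)
   = 1 / (1 + 0.013804 + 0.063096) = 1/1.0769 = 0.9286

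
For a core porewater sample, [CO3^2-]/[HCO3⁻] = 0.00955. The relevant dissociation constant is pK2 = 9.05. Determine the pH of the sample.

From K2 = [H⁺][CO3^2-]/[HCO3⁻]:  pH = pK2 + log₁₀([CO3^2-]/[HCO3⁻])
log₁₀(0.00955) = -2.020
pH = 9.05 + (-2.020) = 7.03

pH = 7.03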